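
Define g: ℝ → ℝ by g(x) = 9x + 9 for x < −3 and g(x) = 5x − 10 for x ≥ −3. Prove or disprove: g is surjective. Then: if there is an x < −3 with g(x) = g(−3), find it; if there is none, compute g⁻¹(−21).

-34/9

Both pieces are strictly increasing (slopes 9 and 5), so each is injective on its own interval.
The left piece maps (−∞, −3) onto (−∞, −18); the right piece maps [−3, ∞) onto [−25, ∞).
The union (−∞, −18) ∪ [−25, ∞) covers ℝ, so g is surjective.
For the follow-up: the images overlap, so an x < −3 with g(x) = g(−3) exists. g(−3) = −25; solving 9x + 9 = −25 for x < −3 gives x = (−25 − 9)/9 = −34/9.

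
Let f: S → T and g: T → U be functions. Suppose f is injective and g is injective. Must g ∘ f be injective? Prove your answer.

injective

Suppose (g ∘ f)(s) = (g ∘ f)(t), i.e. g(f(s)) = g(f(t)).
Since g is injective, f(s) = f(t). Since f is injective, s = t. Hence g ∘ f is injective.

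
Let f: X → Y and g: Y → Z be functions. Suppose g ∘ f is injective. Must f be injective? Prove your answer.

injective

Suppose f(a) = f(b). Applying g: (g ∘ f)(a) = (g ∘ f)(b). Since g ∘ f is injective, a = b. Thus f is injective.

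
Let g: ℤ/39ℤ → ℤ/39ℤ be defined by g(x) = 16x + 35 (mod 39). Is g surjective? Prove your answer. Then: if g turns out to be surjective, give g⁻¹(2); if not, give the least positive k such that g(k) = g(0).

15

Recall: surjectivity means every element of the codomain has a preimage under g.
Since gcd(16, 39) = 1, 16 is invertible modulo 39. Euclid's algorithm: 39 = 2·16 + 7, 16 = 2·7 + 2, 7 = 3·2 + 1; back-substituting gives 1 = 22·16 − 9·39, so 16⁻¹ ≡ 22 (mod 39).
Then y ↦ 22(y − 35) is a two-sided inverse to g, so every y ∈ ℤ/39ℤ has a preimage.
Therefore g is surjective.
Since g is surjective, we find g⁻¹(2): we need 16x ≡ 2 − 35 ≡ 6 (mod 39). Using 16⁻¹ = 22: x ≡ 22·6 = 132 = 3·39 + 15, so x = 15.
Check: g(15) = 16·15 + 35 = 275 = 7·39 + 2 ≡ 2 (mod 39).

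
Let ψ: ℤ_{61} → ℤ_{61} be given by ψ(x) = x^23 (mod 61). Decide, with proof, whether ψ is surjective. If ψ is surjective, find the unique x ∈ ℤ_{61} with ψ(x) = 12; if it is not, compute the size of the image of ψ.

Since 61 is prime, the nonzero elements of ℤ_{61} form a cyclic group of order 60.
As gcd(23, 60) = 1, raising to the 23rd power is a bijection on this group: if x_1^23 ≡ x_2^23 then (x_1x_2^{−1})^23 = 1, and the only element of order dividing gcd(23, 60) = 1 is 1, so x_1 = x_2.
With ψ(0) = 0 this makes ψ injective on all of ℤ_{61}, hence bijective (finite equal-size domain and codomain). In particular ψ is surjective.
Since ψ is surjective, we find the preimage of 12. The inverse of x ↦ x^23 on (ℤ_{61})^× is x ↦ x^47, because 23·47 = 1081 = 18·60 + 1 ≡ 1 (mod 60) and x^{60} = 1 for x ≠ 0 (Fermat). So ψ⁻¹(12) = 12^47 mod 61.
Repeated squaring mod 61: 12^1 ≡ 12, 12^2 ≡ 12² = 144 ≡ 22, 12^4 ≡ 22² = 484 ≡ 57, 12^8 ≡ 57² = 3249 ≡ 16, 12^16 ≡ 16² = 256 ≡ 12, 12^32 ≡ 12² = 144 ≡ 22. Since 47 = 32 + 8 + 4 + 2 + 1, 12^47 ≡ 22·16·57·22·12: 22·16 = 352 ≡ 47, then 47·57 = 2679 ≡ 56, then 56·22 = 1232 ≡ 12, then 12·12 = 144 ≡ 22. So 12^47 ≡ 22 (mod 61).
Hence ψ⁻¹(12) = 22.

22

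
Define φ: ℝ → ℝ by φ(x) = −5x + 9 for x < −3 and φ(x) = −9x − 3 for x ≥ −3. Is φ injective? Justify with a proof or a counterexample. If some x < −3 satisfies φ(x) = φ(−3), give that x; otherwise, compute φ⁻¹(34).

Both pieces are strictly decreasing (slopes −5 and −9), so each is injective on its own interval.
The left piece maps (−∞, −3) onto (24, ∞); the right piece maps [−3, ∞) onto (−∞, 24].
These images are disjoint, so no value is attained by both pieces. Therefore φ is injective.
Because the two images are disjoint, no x < −3 has φ(x) = φ(−3), so we compute φ⁻¹(34): 34 lies in (24, ∞), so solve −5x + 9 = 34: x = (34 − 9)/(−5) = −5.

-5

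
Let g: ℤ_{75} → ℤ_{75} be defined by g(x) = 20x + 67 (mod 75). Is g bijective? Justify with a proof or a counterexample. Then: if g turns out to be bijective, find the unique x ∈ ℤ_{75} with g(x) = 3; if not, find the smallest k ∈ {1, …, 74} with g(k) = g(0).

Recall that g is injective when g(u) = g(v) forces u = v.
We have gcd(20, 75) = 5 > 1. Taking u = 0 and v = 15: g(0) = 67 and g(15) = 20·15 + 67 = 367 ≡ 67 (mod 75).
So g(0) = g(15) while 0 ≠ 15, so g is not injective, hence not bijective.
Since g is not bijective, we find the least positive k with g(k) = g(0): this means 20k ≡ 0 (mod 75), i.e. 75 ∣ 20k. Since gcd(20, 75) = 5, dividing through by 5 this holds exactly when 15 ∣ 4k, and as gcd(4, 15) = 1, exactly when 15 ∣ k.
The smallest positive such k is 15.

15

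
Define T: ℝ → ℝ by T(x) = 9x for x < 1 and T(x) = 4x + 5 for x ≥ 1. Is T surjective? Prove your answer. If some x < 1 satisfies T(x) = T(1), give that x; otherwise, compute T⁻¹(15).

5/2

Both pieces are strictly increasing (slopes 9 and 4), so each is injective on its own interval.
The left piece maps (−∞, 1) onto (−∞, 9); the right piece maps [1, ∞) onto [9, ∞).
These images together cover ℝ, so T is surjective.
Because the two images are disjoint, no x < 1 has T(x) = T(1), so we compute T⁻¹(15): 15 lies in [9, ∞), so solve 4x + 5 = 15: x = (15 − 5)/4 = 5/2.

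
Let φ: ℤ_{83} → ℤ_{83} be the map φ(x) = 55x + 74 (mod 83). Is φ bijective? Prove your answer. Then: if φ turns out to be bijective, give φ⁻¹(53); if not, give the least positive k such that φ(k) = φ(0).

63

By definition, φ is injective when φ(a) = φ(b) forces a = b.
Suppose φ(a) = φ(b) in ℤ_{83}. Then 55a + 74 ≡ 55b + 74 (mod 83), so 55(a − b) ≡ 0 (mod 83).
Since gcd(55, 83) = 1, 55 is invertible modulo 83, so a − b ≡ 0 (mod 83), i.e. a = b.
We now compute 55⁻¹ mod 83 explicitly. Euclid's algorithm: 83 = 1·55 + 28, 55 = 1·28 + 27, 28 = 1·27 + 1; back-substituting gives 1 = 80·55 − 53·83, so 55⁻¹ ≡ 80 (mod 83).
Then y ↦ 80(y − 74) is a two-sided inverse to φ, so every y ∈ ℤ_{83} has a preimage.
So φ is bijective.
Since φ is bijective, we find φ⁻¹(53): we need 55x ≡ 53 − 74 ≡ 62 (mod 83). Using 55⁻¹ = 80: x ≡ 80·62 = 4960 = 59·83 + 63, so x = 63.
Check: φ(63) = 55·63 + 74 = 3539 = 42·83 + 53 ≡ 53 (mod 83).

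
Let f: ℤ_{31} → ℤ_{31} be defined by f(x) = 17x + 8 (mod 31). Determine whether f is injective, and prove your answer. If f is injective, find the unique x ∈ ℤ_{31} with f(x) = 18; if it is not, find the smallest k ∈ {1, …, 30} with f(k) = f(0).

If f(x_1) = f(x_2), then 17x_1 ≡ 17x_2 (mod 31). Because gcd(17, 31) = 1, we may cancel 17 to get x_1 ≡ x_2 (mod 31).
So f is injective.
We now compute 17⁻¹ mod 31 explicitly. Euclid's algorithm: 31 = 1·17 + 14, 17 = 1·14 + 3, 14 = 4·3 + 2, 3 = 1·2 + 1; back-substituting gives 1 = 11·17 − 6·31, so 17⁻¹ ≡ 11 (mod 31).
Since f is injective, we compute f⁻¹(18): solve 17x + 8 ≡ 18 (mod 31), i.e. 17x ≡ 10 (mod 31).
Multiplying by 17⁻¹ = 11 gives x ≡ 11·10 = 110 = 3·31 + 17 ≡ 17 (mod 31).
Check: f(17) = 17·17 + 8 = 297 = 9·31 + 18 ≡ 18 (mod 31).

17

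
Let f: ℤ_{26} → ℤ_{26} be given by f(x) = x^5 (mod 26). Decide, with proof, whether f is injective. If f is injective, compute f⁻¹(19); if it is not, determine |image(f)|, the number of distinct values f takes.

Computing x^5 mod 26 for each x (by repeated squaring, reducing mod 26 at every step), the values f(0), f(1), …, f(25) are: 0, 1, 6, 9, 10, 5, 2, 11, 8, 3, 4, 7, 12, 13, 14, 19, 22, 23, 18, 15, 24, 21, 16, 17, 20, 25.
Every element of ℤ_{26} appears exactly once in this list, so f is a bijection, and in particular injective.
Since f is injective, we read off the preimage of 19 from the same table: f(15) = 19, so f⁻¹(19) = 15.

15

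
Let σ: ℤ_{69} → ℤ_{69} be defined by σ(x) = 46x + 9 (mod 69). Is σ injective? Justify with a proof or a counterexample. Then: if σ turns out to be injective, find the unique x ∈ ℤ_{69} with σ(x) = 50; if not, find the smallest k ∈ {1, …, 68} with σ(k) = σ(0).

3

Recall: σ is injective if σ(u) = σ(v) implies u = v.
We have gcd(46, 69) = 23 > 1. Taking u = 0 and v = 3: σ(0) = 9 and σ(3) = 46·3 + 9 = 147 ≡ 9 (mod 69).
So σ(0) = σ(3) while 0 ≠ 3, thus σ is not injective.
Since σ is not injective, we find the least positive k with σ(k) = σ(0): this means 46k ≡ 0 (mod 69), i.e. 69 ∣ 46k. Since gcd(46, 69) = 23, dividing through by 23 this holds exactly when 3 ∣ 2k, and as gcd(2, 3) = 1, exactly when 3 ∣ k.
The smallest positive such k is 3.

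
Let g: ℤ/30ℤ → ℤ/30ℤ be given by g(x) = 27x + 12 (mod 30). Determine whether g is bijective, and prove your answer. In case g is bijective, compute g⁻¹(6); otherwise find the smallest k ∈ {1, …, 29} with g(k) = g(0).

10

We have gcd(27, 30) = 3 > 1. Taking x_1 = 0 and x_2 = 10: g(0) = 12 and g(10) = 27·10 + 12 = 282 ≡ 12 (mod 30).
So g(0) = g(10) while 0 ≠ 10, therefore g is not injective, hence not bijective.
Since g is not bijective, we find the least positive k with g(k) = g(0): this means 27k ≡ 0 (mod 30), i.e. 30 ∣ 27k. Since gcd(27, 30) = 3, dividing through by 3 this holds exactly when 10 ∣ 9k, and as gcd(9, 10) = 1, exactly when 10 ∣ k.
The smallest positive such k is 10.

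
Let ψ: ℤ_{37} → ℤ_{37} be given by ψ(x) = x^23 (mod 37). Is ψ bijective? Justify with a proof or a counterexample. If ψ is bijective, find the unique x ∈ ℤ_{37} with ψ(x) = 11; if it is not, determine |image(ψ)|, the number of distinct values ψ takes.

Since 37 is prime, the nonzero elements of ℤ_{37} form a cyclic group of order 36.
As gcd(23, 36) = 1, raising to the 23rd power is a bijection on this group: if s^23 ≡ t^23 then (st^{−1})^23 = 1, and the only element of order dividing gcd(23, 36) = 1 is 1, so s = t.
With ψ(0) = 0 this makes ψ injective on all of ℤ_{37}, hence bijective (finite equal-size domain and codomain). In particular ψ is bijective.
Since ψ is bijective, we find the preimage of 11. The inverse of x ↦ x^23 on (ℤ_{37})^× is x ↦ x^11, because 23·11 = 253 = 7·36 + 1 ≡ 1 (mod 36) and x^{36} = 1 for x ≠ 0 (Fermat). So ψ⁻¹(11) = 11^11 mod 37.
Repeated squaring mod 37: 11^1 ≡ 11, 11^2 ≡ 11² = 121 ≡ 10, 11^4 ≡ 10² = 100 ≡ 26, 11^8 ≡ 26² = 676 ≡ 10. Since 11 = 8 + 2 + 1, 11^11 ≡ 10·10·11: 10·10 = 100 ≡ 26, then 26·11 = 286 ≡ 27. So 11^11 ≡ 27 (mod 37).
Hence ψ⁻¹(11) = 27.

27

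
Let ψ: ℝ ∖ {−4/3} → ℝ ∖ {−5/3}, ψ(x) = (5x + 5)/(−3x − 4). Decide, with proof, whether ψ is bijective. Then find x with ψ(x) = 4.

Suppose ψ(s) = ψ(t). Cross-multiplying: (5s + 5)(−3t − 4) = (5t + 5)(−3s − 4).
Expanding both sides and cancelling the symmetric terms leaves −5·(s − t) = 0. Since −5 ≠ 0, s = t. So ψ is injective.
For any y ≠ −5/3, solving y(−3x − 4) = 5x + 5 for x gives a well-defined x ≠ −4/3. So ψ is surjective.
Hence ψ is bijective.
Solving ψ(x) = 4: cross-multiplying gives 5x + 5 = 4(−3x − 4), which rearranges to 17x = −21, so x = −21/17.

-21/17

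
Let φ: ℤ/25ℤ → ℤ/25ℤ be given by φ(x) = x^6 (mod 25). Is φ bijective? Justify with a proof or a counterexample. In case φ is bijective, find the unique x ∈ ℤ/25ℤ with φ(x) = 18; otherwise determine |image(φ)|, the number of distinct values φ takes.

φ(0) = 0^6 = 0.
φ(5): Repeated squaring mod 25: 5^1 ≡ 5, 5^2 ≡ 5² = 25 ≡ 0, 5^4 ≡ 0² = 0. Since 6 = 4 + 2, 5^6 ≡ 0·0: 0·0 = 0. So 5^6 ≡ 0 (mod 25).
So φ(0) = φ(5) = 0 while 0 ≠ 5, so φ is not injective, hence not bijective.
Since φ is not bijective, we determine |image(φ)|. Computing x^6 mod 25 for each x (by repeated squaring, reducing mod 25 at every step), the values φ(0), φ(1), …, φ(24) are: 0, 1, 14, 4, 21, 0, 6, 24, 19, 16, 0, 11, 9, 9, 11, 0, 16, 19, 24, 6, 0, 21, 4, 14, 1.
The distinct values are {0, 1, 4, 6, 9, 11, 14, 16, 19, 21, 24}; there are 11 of them.

11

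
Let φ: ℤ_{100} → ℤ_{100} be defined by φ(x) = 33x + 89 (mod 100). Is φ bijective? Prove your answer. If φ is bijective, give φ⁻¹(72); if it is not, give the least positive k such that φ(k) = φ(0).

Suppose φ(a) = φ(b) in ℤ_{100}. Then 33a + 89 ≡ 33b + 89 (mod 100), therefore 33(a − b) ≡ 0 (mod 100).
Since gcd(33, 100) = 1, 33 is invertible modulo 100, therefore a − b ≡ 0 (mod 100), i.e. a = b.
We now compute 33⁻¹ mod 100 explicitly. Euclid's algorithm: 100 = 3·33 + 1; back-substituting gives 1 = 97·33 − 32·100, so 33⁻¹ ≡ 97 (mod 100).
Then y ↦ 97(y − 89) is a two-sided inverse to φ, so every y ∈ ℤ_{100} has a preimage.
Therefore φ is bijective.
Since φ is bijective, we compute φ⁻¹(72): solve 33x + 89 ≡ 72 (mod 100), i.e. 33x ≡ 83 (mod 100).
Multiplying by 33⁻¹ = 97 gives x ≡ 97·83 = 8051 = 80·100 + 51 ≡ 51 (mod 100).
Check: φ(51) = 33·51 + 89 = 1772 = 17·100 + 72 ≡ 72 (mod 100).

51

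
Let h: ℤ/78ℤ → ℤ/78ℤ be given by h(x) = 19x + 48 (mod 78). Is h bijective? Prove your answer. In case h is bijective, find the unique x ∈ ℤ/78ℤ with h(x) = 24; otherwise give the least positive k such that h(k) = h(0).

48

Recall: h is injective when h(u) = h(v) forces u = v.
Suppose h(u) = h(v) in ℤ/78ℤ. Then 19u + 48 ≡ 19v + 48 (mod 78), hence 19(u − v) ≡ 0 (mod 78).
Since gcd(19, 78) = 1, 19 is invertible modulo 78, therefore u − v ≡ 0 (mod 78), i.e. u = v.
We now compute 19⁻¹ mod 78 explicitly. Euclid's algorithm: 78 = 4·19 + 2, 19 = 9·2 + 1; back-substituting gives 1 = 37·19 − 9·78, so 19⁻¹ ≡ 37 (mod 78).
Then y ↦ 37(y − 48) is a two-sided inverse to h, so every y ∈ ℤ/78ℤ has a preimage.
Thus h is bijective.
Since h is bijective, we find h⁻¹(24): we need 19x ≡ 24 − 48 ≡ 54 (mod 78). Using 19⁻¹ = 37: x ≡ 37·54 = 1998 = 25·78 + 48, so x = 48.
Check: h(48) = 19·48 + 48 = 960 = 12·78 + 24 ≡ 24 (mod 78).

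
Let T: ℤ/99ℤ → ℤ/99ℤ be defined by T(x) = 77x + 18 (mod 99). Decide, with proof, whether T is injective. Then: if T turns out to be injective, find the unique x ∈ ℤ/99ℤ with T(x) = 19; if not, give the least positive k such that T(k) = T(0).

By definition, injectivity means: for all s, t in the domain, T(s) = T(t) implies s = t.
We have gcd(77, 99) = 11 > 1. Taking s = 0 and t = 9: T(0) = 18 and T(9) = 77·9 + 18 = 711 ≡ 18 (mod 99).
So T(0) = T(9) while 0 ≠ 9, thus T is not injective.
Since T is not injective, we find the least positive k with T(k) = T(0): this means 77k ≡ 0 (mod 99), i.e. 99 ∣ 77k. Since gcd(77, 99) = 11, dividing through by 11 this holds exactly when 9 ∣ 7k, and as gcd(7, 9) = 1, exactly when 9 ∣ k.
The smallest positive such k is 9.

9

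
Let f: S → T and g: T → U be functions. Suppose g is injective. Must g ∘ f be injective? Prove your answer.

No. Take S = {1, 2}, T = U = {1, 2, 3, 4}, f(1) = f(2) = 1, and g = identity (injective).
Then (g ∘ f)(1) = (g ∘ f)(2) = 1 with 1 ≠ 2, so g ∘ f is not injective.

not injective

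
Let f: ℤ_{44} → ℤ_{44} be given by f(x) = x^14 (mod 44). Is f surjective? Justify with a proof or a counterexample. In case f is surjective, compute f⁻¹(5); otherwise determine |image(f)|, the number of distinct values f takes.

12

f(10): Repeated squaring mod 44: 10^1 ≡ 10, 10^2 ≡ 10² = 100 ≡ 12, 10^4 ≡ 12² = 144 ≡ 12, 10^8 ≡ 12² = 144 ≡ 12. Since 14 = 8 + 4 + 2, 10^14 ≡ 12·12·12: 12·12 = 144 ≡ 12, then 12·12 = 144 ≡ 12. So 10^14 ≡ 12 (mod 44).
f(12): Repeated squaring mod 44: 12^1 ≡ 12, 12^2 ≡ 12² = 144 ≡ 12, 12^4 ≡ 12² = 144 ≡ 12, 12^8 ≡ 12² = 144 ≡ 12. Since 14 = 8 + 4 + 2, 12^14 ≡ 12·12·12: 12·12 = 144 ≡ 12, then 12·12 = 144 ≡ 12. So 12^14 ≡ 12 (mod 44).
So f(10) = f(12) = 12 while 10 ≠ 12, so f is not injective.
A non-injective map from the 44-element set ℤ_{44} to itself takes at most 43 distinct values, so it cannot be surjective. Therefore f is not surjective.
Since f is not surjective, we determine |image(f)|. Computing x^14 mod 44 for each x (by repeated squaring, reducing mod 44 at every step), the values f(0), f(1), …, f(43) are: 0, 1, 16, 37, 36, 9, 20, 25, 4, 5, 12, 33, 12, 5, 4, 25, 20, 9, 36, 37, 16, 1, 0, 1, 16, 37, 36, 9, 20, 25, 4, 5, 12, 33, 12, 5, 4, 25, 20, 9, 36, 37, 16, 1.
The distinct values are {0, 1, 4, 5, 9, 12, 16, 20, 25, 33, 36, 37}; there are 12 of them.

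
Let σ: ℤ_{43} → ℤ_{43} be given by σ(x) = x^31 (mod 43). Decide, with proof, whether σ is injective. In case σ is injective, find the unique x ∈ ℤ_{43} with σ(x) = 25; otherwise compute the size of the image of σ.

Since 43 is prime, the nonzero elements of ℤ_{43} form a cyclic group of order 42.
As gcd(31, 42) = 1, raising to the 31st power is a bijection on this group: if a^31 ≡ b^31 then (ab^{−1})^31 = 1, and the only element of order dividing gcd(31, 42) = 1 is 1, so a = b.
With σ(0) = 0 this makes σ injective on all of ℤ_{43}, hence bijective (finite equal-size domain and codomain). In particular σ is injective.
Since σ is injective, we find the preimage of 25. The inverse of x ↦ x^31 on (ℤ_{43})^× is x ↦ x^19, because 31·19 = 589 = 14·42 + 1 ≡ 1 (mod 42) and x^{42} = 1 for x ≠ 0 (Fermat). So σ⁻¹(25) = 25^19 mod 43.
Repeated squaring mod 43: 25^1 ≡ 25, 25^2 ≡ 25² = 625 ≡ 23, 25^4 ≡ 23² = 529 ≡ 13, 25^8 ≡ 13² = 169 ≡ 40, 25^16 ≡ 40² = 1600 ≡ 9. Since 19 = 16 + 2 + 1, 25^19 ≡ 9·23·25: 9·23 = 207 ≡ 35, then 35·25 = 875 ≡ 15. So 25^19 ≡ 15 (mod 43).
Hence σ⁻¹(25) = 15.

15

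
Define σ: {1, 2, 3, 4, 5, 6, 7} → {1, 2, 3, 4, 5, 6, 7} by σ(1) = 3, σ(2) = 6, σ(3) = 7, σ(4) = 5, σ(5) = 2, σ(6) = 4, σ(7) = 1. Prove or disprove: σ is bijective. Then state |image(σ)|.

7

The values 3, 6, 7, 5, 2, 4, 1 are a permutation of {1, 2, 3, 4, 5, 6, 7}: each element appears exactly once.
So σ is injective and surjective, hence bijective.
The image of σ is {1, 2, 3, 4, 5, 6, 7}, which has 7 elements.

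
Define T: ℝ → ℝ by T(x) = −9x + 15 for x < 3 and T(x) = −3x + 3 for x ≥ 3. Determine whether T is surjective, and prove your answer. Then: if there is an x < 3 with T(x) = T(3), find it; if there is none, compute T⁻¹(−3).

Both pieces are strictly decreasing (slopes −9 and −3), so each is injective on its own interval.
The left piece maps (−∞, 3) onto (−12, ∞); the right piece maps [3, ∞) onto (−∞, −6].
The union (−12, ∞) ∪ (−∞, −6] covers ℝ, so T is surjective.
For the follow-up: the images overlap, so an x < 3 with T(x) = T(3) exists. T(3) = −6; solving −9x + 15 = −6 for x < 3 gives x = (−6 − 15)/(−9) = 7/3.

7/3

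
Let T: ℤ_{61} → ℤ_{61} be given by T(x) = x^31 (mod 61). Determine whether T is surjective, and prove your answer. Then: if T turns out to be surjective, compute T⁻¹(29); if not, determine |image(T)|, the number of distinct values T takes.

Since 61 is prime, the nonzero elements of ℤ_{61} form a cyclic group of order 60.
As gcd(31, 60) = 1, raising to the 31st power is a bijection on this group: if a^31 ≡ b^31 then (ab^{−1})^31 = 1, and the only element of order dividing gcd(31, 60) = 1 is 1, so a = b.
With T(0) = 0 this makes T injective on all of ℤ_{61}, hence bijective (finite equal-size domain and codomain). In particular T is surjective.
Since T is surjective, we find the preimage of 29. The inverse of x ↦ x^31 on (ℤ_{61})^× is x ↦ x^31, because 31·31 = 961 = 16·60 + 1 ≡ 1 (mod 60) and x^{60} = 1 for x ≠ 0 (Fermat). So T⁻¹(29) = 29^31 mod 61.
Repeated squaring mod 61: 29^1 ≡ 29, 29^2 ≡ 29² = 841 ≡ 48, 29^4 ≡ 48² = 2304 ≡ 47, 29^8 ≡ 47² = 2209 ≡ 13, 29^16 ≡ 13² = 169 ≡ 47. Since 31 = 16 + 8 + 4 + 2 + 1, 29^31 ≡ 47·13·47·48·29: 47·13 = 611 ≡ 1, then 1·47 = 47, then 47·48 = 2256 ≡ 60, then 60·29 = 1740 ≡ 32. So 29^31 ≡ 32 (mod 61).
Hence T⁻¹(29) = 32.

32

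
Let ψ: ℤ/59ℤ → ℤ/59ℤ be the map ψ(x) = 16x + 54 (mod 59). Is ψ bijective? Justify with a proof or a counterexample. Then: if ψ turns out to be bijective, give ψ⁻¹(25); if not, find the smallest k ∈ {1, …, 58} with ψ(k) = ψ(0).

24

By definition, ψ is injective when ψ(x_1) = ψ(x_2) forces x_1 = x_2.
Suppose ψ(x_1) = ψ(x_2) in ℤ/59ℤ. Then 16x_1 + 54 ≡ 16x_2 + 54 (mod 59), so 16(x_1 − x_2) ≡ 0 (mod 59).
Since gcd(16, 59) = 1, 16 is invertible modulo 59, hence x_1 − x_2 ≡ 0 (mod 59), i.e. x_1 = x_2.
We now compute 16⁻¹ mod 59 explicitly. Euclid's algorithm: 59 = 3·16 + 11, 16 = 1·11 + 5, 11 = 2·5 + 1; back-substituting gives 1 = 48·16 − 13·59, so 16⁻¹ ≡ 48 (mod 59).
Then y ↦ 48(y − 54) is a two-sided inverse to ψ, so every y ∈ ℤ/59ℤ has a preimage.
So ψ is bijective.
Since ψ is bijective, we find ψ⁻¹(25): we need 16x ≡ 25 − 54 ≡ 30 (mod 59). Using 16⁻¹ = 48: x ≡ 48·30 = 1440 = 24·59 + 24, so x = 24.
Check: ψ(24) = 16·24 + 54 = 438 = 7·59 + 25 ≡ 25 (mod 59).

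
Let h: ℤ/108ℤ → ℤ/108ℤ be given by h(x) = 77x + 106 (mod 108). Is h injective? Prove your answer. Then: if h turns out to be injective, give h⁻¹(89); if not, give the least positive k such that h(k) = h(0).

11

Suppose h(a) = h(b) in ℤ/108ℤ. Then 77a + 106 ≡ 77b + 106 (mod 108), therefore 77(a − b) ≡ 0 (mod 108).
Since gcd(77, 108) = 1, 77 is invertible modulo 108, thus a − b ≡ 0 (mod 108), i.e. a = b.
So h is injective.
We now compute 77⁻¹ mod 108 explicitly. Euclid's algorithm: 108 = 1·77 + 31, 77 = 2·31 + 15, 31 = 2·15 + 1; back-substituting gives 1 = 101·77 − 72·108, so 77⁻¹ ≡ 101 (mod 108).
Since h is injective, we find h⁻¹(89): we need 77x ≡ 89 − 106 ≡ 91 (mod 108). Using 77⁻¹ = 101: x ≡ 101·91 = 9191 = 85·108 + 11, so x = 11.
Check: h(11) = 77·11 + 106 = 953 = 8·108 + 89 ≡ 89 (mod 108).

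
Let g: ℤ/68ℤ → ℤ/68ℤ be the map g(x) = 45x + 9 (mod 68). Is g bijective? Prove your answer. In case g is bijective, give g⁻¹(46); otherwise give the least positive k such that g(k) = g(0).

25

If g(x_1) = g(x_2), then 45x_1 ≡ 45x_2 (mod 68). Because gcd(45, 68) = 1, we may cancel 45 to get x_1 ≡ x_2 (mod 68).
We now compute 45⁻¹ mod 68 explicitly. Euclid's algorithm: 68 = 1·45 + 23, 45 = 1·23 + 22, 23 = 1·22 + 1; back-substituting gives 1 = 65·45 − 43·68, so 45⁻¹ ≡ 65 (mod 68).
For any y ∈ ℤ/68ℤ, x = 65(y − 9) mod 68 satisfies g(x) = 45·65(y − 9) + 9 ≡ y (since 45·65 ≡ 1 mod 68). So every y has a preimage.
Thus g is bijective.
Since g is bijective, we find g⁻¹(46): we need 45x ≡ 46 − 9 ≡ 37 (mod 68). Using 45⁻¹ = 65: x ≡ 65·37 = 2405 = 35·68 + 25, so x = 25.
Check: g(25) = 45·25 + 9 = 1134 = 16·68 + 46 ≡ 46 (mod 68).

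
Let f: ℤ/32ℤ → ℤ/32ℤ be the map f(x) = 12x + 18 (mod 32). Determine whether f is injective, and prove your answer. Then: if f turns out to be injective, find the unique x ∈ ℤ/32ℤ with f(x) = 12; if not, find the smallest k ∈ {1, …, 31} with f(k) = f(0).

Recall that injectivity means: for all x_1, x_2 in the domain, f(x_1) = f(x_2) implies x_1 = x_2.
We have gcd(12, 32) = 4 > 1. Taking x_1 = 0 and x_2 = 8: f(0) = 18 and f(8) = 12·8 + 18 = 114 ≡ 18 (mod 32).
So f(0) = f(8) while 0 ≠ 8, therefore f is not injective.
Since f is not injective, we find the least positive k with f(k) = f(0): this means 12k ≡ 0 (mod 32), i.e. 32 ∣ 12k. Since gcd(12, 32) = 4, dividing through by 4 this holds exactly when 8 ∣ 3k, and as gcd(3, 8) = 1, exactly when 8 ∣ k.
The smallest positive such k is 8.

8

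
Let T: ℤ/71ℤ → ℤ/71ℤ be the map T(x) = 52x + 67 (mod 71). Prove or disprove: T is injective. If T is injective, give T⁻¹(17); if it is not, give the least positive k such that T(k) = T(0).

Suppose T(s) = T(t) in ℤ/71ℤ. Then 52s + 67 ≡ 52t + 67 (mod 71), thus 52(s − t) ≡ 0 (mod 71).
Since gcd(52, 71) = 1, 52 is invertible modulo 71, therefore s − t ≡ 0 (mod 71), i.e. s = t.
Therefore T is injective.
We now compute 52⁻¹ mod 71 explicitly. Euclid's algorithm: 71 = 1·52 + 19, 52 = 2·19 + 14, 19 = 1·14 + 5, 14 = 2·5 + 4, 5 = 1·4 + 1; back-substituting gives 1 = 56·52 − 41·71, so 52⁻¹ ≡ 56 (mod 71).
Since T is injective, we compute T⁻¹(17): solve 52x + 67 ≡ 17 (mod 71), i.e. 52x ≡ 21 (mod 71).
Multiplying by 52⁻¹ = 56 gives x ≡ 56·21 = 1176 = 16·71 + 40 ≡ 40 (mod 71).
Check: T(40) = 52·40 + 67 = 2147 = 30·71 + 17 ≡ 17 (mod 71).

40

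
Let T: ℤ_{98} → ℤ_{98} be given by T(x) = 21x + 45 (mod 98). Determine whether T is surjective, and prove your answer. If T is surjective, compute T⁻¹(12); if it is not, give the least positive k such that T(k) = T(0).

Since gcd(21, 98) = 7, we have 21x ≡ 0 (mod 7) for all x, so T(x) ≡ 3 (mod 7).
But 0 ≢ 3 (mod 7), so 0 ∈ ℤ_{98} has no preimage. Therefore T is not surjective.
Since T is not surjective, we find the least positive k with T(k) = T(0): this means 21k ≡ 0 (mod 98), i.e. 98 ∣ 21k. Since gcd(21, 98) = 7, dividing through by 7 this holds exactly when 14 ∣ 3k, and as gcd(3, 14) = 1, exactly when 14 ∣ k.
The smallest positive such k is 14.

14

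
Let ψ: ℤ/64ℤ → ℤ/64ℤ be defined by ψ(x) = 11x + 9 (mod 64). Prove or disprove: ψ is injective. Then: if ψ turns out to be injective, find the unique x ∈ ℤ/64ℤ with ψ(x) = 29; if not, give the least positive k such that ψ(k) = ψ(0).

60

Recall: ψ is injective when ψ(a) = ψ(b) forces a = b.
Suppose ψ(a) = ψ(b) in ℤ/64ℤ. Then 11a + 9 ≡ 11b + 9 (mod 64), therefore 11(a − b) ≡ 0 (mod 64).
Since gcd(11, 64) = 1, 11 is invertible modulo 64, therefore a − b ≡ 0 (mod 64), i.e. a = b.
Thus ψ is injective.
We now compute 11⁻¹ mod 64 explicitly. Euclid's algorithm: 64 = 5·11 + 9, 11 = 1·9 + 2, 9 = 4·2 + 1; back-substituting gives 1 = 35·11 − 6·64, so 11⁻¹ ≡ 35 (mod 64).
Since ψ is injective, we find ψ⁻¹(29): we need 11x ≡ 29 − 9 ≡ 20 (mod 64). Using 11⁻¹ = 35: x ≡ 35·20 = 700 = 10·64 + 60, so x = 60.
Check: ψ(60) = 11·60 + 9 = 669 = 10·64 + 29 ≡ 29 (mod 64).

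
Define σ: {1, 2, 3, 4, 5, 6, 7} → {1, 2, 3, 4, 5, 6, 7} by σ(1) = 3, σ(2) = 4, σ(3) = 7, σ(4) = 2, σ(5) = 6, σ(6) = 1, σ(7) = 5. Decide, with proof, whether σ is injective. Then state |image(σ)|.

7

The values σ(1), …, σ(7) are 3, 4, 7, 2, 6, 1, 5 — all distinct.
So σ(x_1) = σ(x_2) only when x_1 = x_2, and σ is injective.
The image of σ is {1, 2, 3, 4, 5, 6, 7}, which has 7 elements.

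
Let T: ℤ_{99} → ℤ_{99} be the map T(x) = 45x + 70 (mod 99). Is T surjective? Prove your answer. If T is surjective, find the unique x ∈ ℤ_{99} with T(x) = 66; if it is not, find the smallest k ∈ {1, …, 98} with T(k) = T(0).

Since gcd(45, 99) = 9, we have 45x ≡ 0 (mod 9) for all x, so T(x) ≡ 7 (mod 9).
But 0 ≢ 7 (mod 9), so 0 ∈ ℤ_{99} has no preimage. Thus T is not surjective.
Since T is not surjective, we find the least positive k with T(k) = T(0): this means 45k ≡ 0 (mod 99), i.e. 99 ∣ 45k. Since gcd(45, 99) = 9, dividing through by 9 this holds exactly when 11 ∣ 5k, and as gcd(5, 11) = 1, exactly when 11 ∣ k.
The smallest positive such k is 11.

11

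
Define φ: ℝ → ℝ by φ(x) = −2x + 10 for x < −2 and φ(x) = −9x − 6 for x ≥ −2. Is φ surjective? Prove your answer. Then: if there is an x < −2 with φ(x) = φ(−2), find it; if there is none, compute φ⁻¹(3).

Both pieces are strictly decreasing (slopes −2 and −9), so each is injective on its own interval.
The left piece maps (−∞, −2) onto (14, ∞); the right piece maps [−2, ∞) onto (−∞, 12].
The union (14, ∞) ∪ (−∞, 12] omits the interval between 14 and 12; in particular 14 has no preimage. So φ is not surjective.
Because the two images are disjoint, no x < −2 has φ(x) = φ(−2), so we compute φ⁻¹(3): 3 lies in (−∞, 12], so solve −9x − 6 = 3: x = (3 + 6)/(−9) = −1.

-1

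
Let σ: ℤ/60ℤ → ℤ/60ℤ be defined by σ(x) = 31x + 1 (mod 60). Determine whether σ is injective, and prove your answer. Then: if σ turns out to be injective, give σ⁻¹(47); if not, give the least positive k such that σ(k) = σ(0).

If σ(s) = σ(t), then 31s ≡ 31t (mod 60). Because gcd(31, 60) = 1, we may cancel 31 to get s ≡ t (mod 60).
So σ is injective.
We now compute 31⁻¹ mod 60 explicitly. Euclid's algorithm: 60 = 1·31 + 29, 31 = 1·29 + 2, 29 = 14·2 + 1; back-substituting gives 1 = 31·31 − 16·60, so 31⁻¹ ≡ 31 (mod 60).
Since σ is injective, we compute σ⁻¹(47): solve 31x + 1 ≡ 47 (mod 60), i.e. 31x ≡ 46 (mod 60).
Multiplying by 31⁻¹ = 31 gives x ≡ 31·46 = 1426 = 23·60 + 46 ≡ 46 (mod 60).
Check: σ(46) = 31·46 + 1 = 1427 = 23·60 + 47 ≡ 47 (mod 60).

46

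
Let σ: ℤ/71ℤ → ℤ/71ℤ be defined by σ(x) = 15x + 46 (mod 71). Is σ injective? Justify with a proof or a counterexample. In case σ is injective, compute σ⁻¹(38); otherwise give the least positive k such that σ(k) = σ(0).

If σ(x_1) = σ(x_2), then 15x_1 ≡ 15x_2 (mod 71). Because gcd(15, 71) = 1, we may cancel 15 to get x_1 ≡ x_2 (mod 71).
So σ is injective.
We now compute 15⁻¹ mod 71 explicitly. Euclid's algorithm: 71 = 4·15 + 11, 15 = 1·11 + 4, 11 = 2·4 + 3, 4 = 1·3 + 1; back-substituting gives 1 = 19·15 − 4·71, so 15⁻¹ ≡ 19 (mod 71).
Since σ is injective, we find σ⁻¹(38): we need 15x ≡ 38 − 46 ≡ 63 (mod 71). Using 15⁻¹ = 19: x ≡ 19·63 = 1197 = 16·71 + 61, so x = 61.
Check: σ(61) = 15·61 + 46 = 961 = 13·71 + 38 ≡ 38 (mod 71).

61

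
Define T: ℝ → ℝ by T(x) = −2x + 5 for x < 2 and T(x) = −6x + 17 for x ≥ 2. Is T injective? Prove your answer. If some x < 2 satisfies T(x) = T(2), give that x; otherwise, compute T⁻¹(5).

Both pieces are strictly decreasing (slopes −2 and −6), so each is injective on its own interval.
The left piece maps (−∞, 2) onto (1, ∞); the right piece maps [2, ∞) onto (−∞, 5].
These images overlap. In particular T(2) = 5 (right piece), and solving −2x + 5 = 5 on the left piece gives x = 0 < 2.
So T(0) = T(2) with 0 ≠ 2, and T is not injective. This x = 0 is the requested value below 2.

0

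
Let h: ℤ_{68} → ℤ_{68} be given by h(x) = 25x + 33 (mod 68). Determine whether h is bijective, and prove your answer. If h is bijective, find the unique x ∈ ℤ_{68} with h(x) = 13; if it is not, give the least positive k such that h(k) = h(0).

40

Suppose h(x_1) = h(x_2) in ℤ_{68}. Then 25x_1 + 33 ≡ 25x_2 + 33 (mod 68), therefore 25(x_1 − x_2) ≡ 0 (mod 68).
Since gcd(25, 68) = 1, 25 is invertible modulo 68, hence x_1 − x_2 ≡ 0 (mod 68), i.e. x_1 = x_2.
We now compute 25⁻¹ mod 68 explicitly. Euclid's algorithm: 68 = 2·25 + 18, 25 = 1·18 + 7, 18 = 2·7 + 4, 7 = 1·4 + 3, 4 = 1·3 + 1; back-substituting gives 1 = 49·25 − 18·68, so 25⁻¹ ≡ 49 (mod 68).
Then y ↦ 49(y − 33) is a two-sided inverse to h, so every y ∈ ℤ_{68} has a preimage.
Hence h is bijective.
Since h is bijective, we compute h⁻¹(13): solve 25x + 33 ≡ 13 (mod 68), i.e. 25x ≡ 48 (mod 68).
Multiplying by 25⁻¹ = 49 gives x ≡ 49·48 = 2352 = 34·68 + 40 ≡ 40 (mod 68).
Check: h(40) = 25·40 + 33 = 1033 = 15·68 + 13 ≡ 13 (mod 68).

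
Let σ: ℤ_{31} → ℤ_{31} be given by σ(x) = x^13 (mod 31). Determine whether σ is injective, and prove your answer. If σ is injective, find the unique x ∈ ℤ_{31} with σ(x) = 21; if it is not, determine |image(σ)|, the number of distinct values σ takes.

Since 31 is prime, the nonzero elements of ℤ_{31} form a cyclic group of order 30.
As gcd(13, 30) = 1, raising to the 13th power is a bijection on this group: if x_1^13 ≡ x_2^13 then (x_1x_2^{−1})^13 = 1, and the only element of order dividing gcd(13, 30) = 1 is 1, so x_1 = x_2.
With σ(0) = 0 this makes σ injective on all of ℤ_{31}, hence bijective (finite equal-size domain and codomain). In particular σ is injective.
Since σ is injective, we find the preimage of 21. The inverse of x ↦ x^13 on (ℤ_{31})^× is x ↦ x^7, because 13·7 = 91 = 3·30 + 1 ≡ 1 (mod 30) and x^{30} = 1 for x ≠ 0 (Fermat). So σ⁻¹(21) = 21^7 mod 31.
Repeated squaring mod 31: 21^1 ≡ 21, 21^2 ≡ 21² = 441 ≡ 7, 21^4 ≡ 7² = 49 ≡ 18. Since 7 = 4 + 2 + 1, 21^7 ≡ 18·7·21: 18·7 = 126 ≡ 2, then 2·21 = 42 ≡ 11. So 21^7 ≡ 11 (mod 31).
Hence σ⁻¹(21) = 11.

11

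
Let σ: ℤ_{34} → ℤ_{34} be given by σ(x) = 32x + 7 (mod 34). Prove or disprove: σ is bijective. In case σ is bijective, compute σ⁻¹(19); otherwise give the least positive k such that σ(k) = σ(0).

17

We have gcd(32, 34) = 2 > 1. Taking x_1 = 0 and x_2 = 17: σ(0) = 7 and σ(17) = 32·17 + 7 = 551 ≡ 7 (mod 34).
So σ(0) = σ(17) while 0 ≠ 17, so σ is not injective, hence not bijective.
Since σ is not bijective, we find the least positive k with σ(k) = σ(0): this means 32k ≡ 0 (mod 34), i.e. 34 ∣ 32k. Since gcd(32, 34) = 2, dividing through by 2 this holds exactly when 17 ∣ 16k, and as gcd(16, 17) = 1, exactly when 17 ∣ k.
The smallest positive such k is 17.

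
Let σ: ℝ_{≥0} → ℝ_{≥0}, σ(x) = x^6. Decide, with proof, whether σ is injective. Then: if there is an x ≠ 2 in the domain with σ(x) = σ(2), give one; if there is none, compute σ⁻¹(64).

On ℝ_{≥0}, x ↦ x^6 is strictly increasing, so σ(x_1) = σ(x_2) forces x_1 = x_2. Thus σ is injective.
Since x ↦ x^6 is strictly increasing on ℝ_{≥0}, it is injective there, so no x ≠ 2 in the domain has σ(x) = σ(2). We therefore compute σ⁻¹(64) = 64^{1/6} = 2 (indeed 2^6 = 64).

2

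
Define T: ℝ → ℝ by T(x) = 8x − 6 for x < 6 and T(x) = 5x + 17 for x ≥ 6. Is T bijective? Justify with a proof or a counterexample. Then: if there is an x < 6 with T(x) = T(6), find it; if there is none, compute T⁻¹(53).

36/5

Both pieces are strictly increasing (slopes 8 and 5), so each is injective on its own interval.
The left piece maps (−∞, 6) onto (−∞, 42); the right piece maps [6, ∞) onto [47, ∞).
The images leave a gap (42 has no preimage), so T is not surjective, hence not bijective.
Because the two images are disjoint, no x < 6 has T(x) = T(6), so we compute T⁻¹(53): 53 lies in [47, ∞), so solve 5x + 17 = 53: x = (53 − 17)/5 = 36/5.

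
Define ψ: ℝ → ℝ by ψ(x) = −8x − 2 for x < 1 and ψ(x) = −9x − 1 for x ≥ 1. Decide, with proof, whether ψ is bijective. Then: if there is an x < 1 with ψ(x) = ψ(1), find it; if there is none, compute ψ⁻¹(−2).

Both pieces are strictly decreasing (slopes −8 and −9), so each is injective on its own interval.
The left piece maps (−∞, 1) onto (−10, ∞); the right piece maps [1, ∞) onto (−∞, −10].
Since −10 = −10, the images partition ℝ: ψ is injective and surjective, hence bijective.
Because the two images are disjoint, no x < 1 has ψ(x) = ψ(1), so we compute ψ⁻¹(−2): −2 lies in (−10, ∞), so solve −8x − 2 = −2: x = (−2 + 2)/(−8) = 0.

0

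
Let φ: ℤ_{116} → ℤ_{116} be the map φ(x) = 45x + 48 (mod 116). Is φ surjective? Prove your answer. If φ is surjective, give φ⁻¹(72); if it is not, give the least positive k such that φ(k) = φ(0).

16

Recall: surjectivity means every element of the codomain has a preimage under φ.
Since gcd(45, 116) = 1, 45 is invertible modulo 116. Euclid's algorithm: 116 = 2·45 + 26, 45 = 1·26 + 19, 26 = 1·19 + 7, 19 = 2·7 + 5, 7 = 1·5 + 2, 5 = 2·2 + 1; back-substituting gives 1 = 49·45 − 19·116, so 45⁻¹ ≡ 49 (mod 116).
Then y ↦ 49(y − 48) is a two-sided inverse to φ, so every y ∈ ℤ_{116} has a preimage.
Therefore φ is surjective.
Since φ is surjective, we compute φ⁻¹(72): solve 45x + 48 ≡ 72 (mod 116), i.e. 45x ≡ 24 (mod 116).
Multiplying by 45⁻¹ = 49 gives x ≡ 49·24 = 1176 = 10·116 + 16 ≡ 16 (mod 116).
Check: φ(16) = 45·16 + 48 = 768 = 6·116 + 72 ≡ 72 (mod 116).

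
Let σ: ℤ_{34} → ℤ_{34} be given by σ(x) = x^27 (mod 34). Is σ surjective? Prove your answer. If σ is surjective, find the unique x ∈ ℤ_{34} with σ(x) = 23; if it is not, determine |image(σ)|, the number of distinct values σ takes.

29

Computing x^27 mod 34 for each x (by repeated squaring, reducing mod 34 at every step), the values σ(0), σ(1), …, σ(33) are: 0, 1, 8, 7, 30, 11, 22, 31, 2, 15, 20, 29, 6, 21, 10, 9, 16, 17, 18, 25, 24, 13, 28, 5, 14, 19, 32, 3, 12, 23, 4, 27, 26, 33.
Every element of ℤ_{34} appears exactly once in this list, so σ is a bijection, and in particular surjective.
Since σ is surjective, we read off the preimage of 23 from the same table: σ(29) = 23, so σ⁻¹(23) = 29.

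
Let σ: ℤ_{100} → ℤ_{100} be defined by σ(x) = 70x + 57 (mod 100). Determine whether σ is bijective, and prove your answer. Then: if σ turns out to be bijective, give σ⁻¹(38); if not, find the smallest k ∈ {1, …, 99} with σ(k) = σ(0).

Recall: σ is injective if σ(x_1) = σ(x_2) implies x_1 = x_2.
We have gcd(70, 100) = 10 > 1. Taking x_1 = 0 and x_2 = 10: σ(0) = 57 and σ(10) = 70·10 + 57 = 757 ≡ 57 (mod 100).
So σ(0) = σ(10) while 0 ≠ 10, hence σ is not injective, hence not bijective.
Since σ is not bijective, we find the least positive k with σ(k) = σ(0): this means 70k ≡ 0 (mod 100), i.e. 100 ∣ 70k. Since gcd(70, 100) = 10, dividing through by 10 this holds exactly when 10 ∣ 7k, and as gcd(7, 10) = 1, exactly when 10 ∣ k.
The smallest positive such k is 10.

10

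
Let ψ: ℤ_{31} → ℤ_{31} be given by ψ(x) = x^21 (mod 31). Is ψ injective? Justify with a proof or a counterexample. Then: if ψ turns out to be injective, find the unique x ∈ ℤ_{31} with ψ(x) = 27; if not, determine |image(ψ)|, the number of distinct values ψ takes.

11

ψ(1) = 1^21 = 1.
ψ(5): Repeated squaring mod 31: 5^1 ≡ 5, 5^2 ≡ 5² = 25, 5^4 ≡ 25² = 625 ≡ 5, 5^8 ≡ 5² = 25, 5^16 ≡ 25² = 625 ≡ 5. Since 21 = 16 + 4 + 1, 5^21 ≡ 5·5·5: 5·5 = 25, then 25·5 = 125 ≡ 1. So 5^21 ≡ 1 (mod 31).
So ψ(1) = ψ(5) = 1 while 1 ≠ 5, hence ψ is not injective.
Since ψ is not injective, we determine |image(ψ)|. Computing x^21 mod 31 for each x (by repeated squaring, reducing mod 31 at every step), the values ψ(0), ψ(1), …, ψ(30) are: 0, 1, 2, 15, 4, 1, 30, 4, 8, 8, 2, 27, 29, 15, 8, 15, 16, 23, 16, 2, 4, 29, 23, 23, 27, 1, 30, 27, 16, 29, 30.
The distinct values are {0, 1, 2, 4, 8, 15, 16, 23, 27, 29, 30}; there are 11 of them.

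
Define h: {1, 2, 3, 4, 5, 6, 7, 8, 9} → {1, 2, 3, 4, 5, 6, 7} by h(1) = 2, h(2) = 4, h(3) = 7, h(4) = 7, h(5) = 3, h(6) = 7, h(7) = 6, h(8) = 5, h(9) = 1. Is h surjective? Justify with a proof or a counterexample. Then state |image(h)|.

Every element of the codomain has a preimage: 1 = h(9), 2 = h(1), 3 = h(5), 4 = h(2), 5 = h(8), 6 = h(7), 7 = h(3).
Therefore h is surjective.
The image of h is {1, 2, 3, 4, 5, 6, 7}, which has 7 elements.

7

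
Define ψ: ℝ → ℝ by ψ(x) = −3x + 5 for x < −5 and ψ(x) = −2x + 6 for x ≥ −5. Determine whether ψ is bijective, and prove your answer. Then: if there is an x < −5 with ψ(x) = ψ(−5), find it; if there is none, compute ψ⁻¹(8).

Both pieces are strictly decreasing (slopes −3 and −2), so each is injective on its own interval.
The left piece maps (−∞, −5) onto (20, ∞); the right piece maps [−5, ∞) onto (−∞, 16].
The images leave a gap (20 has no preimage), so ψ is not surjective, hence not bijective.
Because the two images are disjoint, no x < −5 has ψ(x) = ψ(−5), so we compute ψ⁻¹(8): 8 lies in (−∞, 16], so solve −2x + 6 = 8: x = (8 − 6)/(−2) = −1.

-1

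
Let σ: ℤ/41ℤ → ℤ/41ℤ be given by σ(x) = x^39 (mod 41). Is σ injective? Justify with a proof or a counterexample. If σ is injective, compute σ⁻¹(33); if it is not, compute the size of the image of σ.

Since 41 is prime, the nonzero elements of ℤ/41ℤ form a cyclic group of order 40.
As gcd(39, 40) = 1, raising to the 39th power is a bijection on this group: if s^39 ≡ t^39 then (st^{−1})^39 = 1, and the only element of order dividing gcd(39, 40) = 1 is 1, so s = t.
With σ(0) = 0 this makes σ injective on all of ℤ/41ℤ, hence bijective (finite equal-size domain and codomain). In particular σ is injective.
Since σ is injective, we find the preimage of 33. The inverse of x ↦ x^39 on (ℤ/41ℤ)^× is x ↦ x^39, because 39·39 = 1521 = 38·40 + 1 ≡ 1 (mod 40) and x^{40} = 1 for x ≠ 0 (Fermat). So σ⁻¹(33) = 33^39 mod 41.
Repeated squaring mod 41: 33^1 ≡ 33, 33^2 ≡ 33² = 1089 ≡ 23, 33^4 ≡ 23² = 529 ≡ 37, 33^8 ≡ 37² = 1369 ≡ 16, 33^16 ≡ 16² = 256 ≡ 10, 33^32 ≡ 10² = 100 ≡ 18. Since 39 = 32 + 4 + 2 + 1, 33^39 ≡ 18·37·23·33: 18·37 = 666 ≡ 10, then 10·23 = 230 ≡ 25, then 25·33 = 825 ≡ 5. So 33^39 ≡ 5 (mod 41).
Hence σ⁻¹(33) = 5.

5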